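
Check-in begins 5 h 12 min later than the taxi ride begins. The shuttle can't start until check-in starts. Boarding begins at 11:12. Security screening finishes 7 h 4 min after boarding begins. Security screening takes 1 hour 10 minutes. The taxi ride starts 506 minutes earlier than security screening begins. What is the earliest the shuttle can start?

13:52

Security screening ends at 11:12 + 424 min = 18:16.
Security screening starts at 18:16 − 70 min = 17:06.
The taxi ride starts at 17:06 − 506 min = 08:40.
Check-in starts at 08:40 + 312 min = 13:52.
The shuttle is bounded by check-in, so the earliest it can start is 13:52.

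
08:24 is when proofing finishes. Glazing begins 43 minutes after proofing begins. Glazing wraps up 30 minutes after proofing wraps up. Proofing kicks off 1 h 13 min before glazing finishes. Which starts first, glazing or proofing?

proofing

Glazing ends at 08:24 + 30 min = 08:54.
Proofing starts at 08:54 − 73 min = 07:41.
Glazing starts at 07:41 + 43 min = 08:24.
Glazing starts at 08:24 and proofing starts at 07:41, so proofing is first.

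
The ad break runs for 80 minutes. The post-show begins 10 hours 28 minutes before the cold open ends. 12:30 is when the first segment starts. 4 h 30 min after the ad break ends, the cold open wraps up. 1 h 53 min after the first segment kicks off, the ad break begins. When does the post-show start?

The ad break starts at 12:30 + 113 min = 14:23.
The ad break ends at 14:23 + 80 min = 15:43.
The cold open ends at 15:43 + 270 min = 20:13.
The post-show starts at 20:13 − 628 min = 09:45.

09:45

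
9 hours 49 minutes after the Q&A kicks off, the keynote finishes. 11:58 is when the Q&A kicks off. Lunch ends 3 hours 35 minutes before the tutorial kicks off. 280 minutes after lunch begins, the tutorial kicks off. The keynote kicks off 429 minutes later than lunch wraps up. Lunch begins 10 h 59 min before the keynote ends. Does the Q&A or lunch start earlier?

lunch

The keynote ends at 11:58 + 589 min = 21:47.
Lunch starts at 21:47 − 659 min = 10:48.
The Q&A starts at 11:58 and lunch starts at 10:48, so lunch is first.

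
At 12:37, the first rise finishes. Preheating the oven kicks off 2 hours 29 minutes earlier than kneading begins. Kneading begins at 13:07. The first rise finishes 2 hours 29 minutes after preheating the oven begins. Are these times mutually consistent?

No

Preheating the oven starts at 13:07 − 149 min = 10:38.
The first rise ends at 10:38 + 149 min = 13:07.
But the first rise is also said to end at 12:37 — a 30-minute conflict.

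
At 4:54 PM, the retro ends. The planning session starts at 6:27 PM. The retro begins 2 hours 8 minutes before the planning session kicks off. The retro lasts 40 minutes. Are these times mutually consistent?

The retro starts at 6:27 PM − 128 min = 4:19 PM.
The retro ends at 4:19 PM + 40 min = 4:59 PM.
But the retro is also said to end at 4:54 PM — a 5-minute conflict.

No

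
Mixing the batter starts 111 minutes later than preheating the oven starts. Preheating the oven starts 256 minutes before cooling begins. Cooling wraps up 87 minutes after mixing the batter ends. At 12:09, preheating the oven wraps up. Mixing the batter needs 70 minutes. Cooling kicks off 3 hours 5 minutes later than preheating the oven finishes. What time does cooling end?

15:26

Cooling starts at 12:09 + 185 min = 15:14.
Preheating the oven starts at 15:14 − 256 min = 10:58.
Mixing the batter starts at 10:58 + 111 min = 12:49.
Mixing the batter ends at 12:49 + 70 min = 13:59.
Cooling ends at 13:59 + 87 min = 15:26.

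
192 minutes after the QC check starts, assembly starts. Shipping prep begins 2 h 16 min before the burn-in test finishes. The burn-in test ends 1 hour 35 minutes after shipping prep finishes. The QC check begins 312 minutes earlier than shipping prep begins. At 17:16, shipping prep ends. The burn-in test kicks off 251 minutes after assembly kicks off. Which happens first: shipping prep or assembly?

The burn-in test ends at 17:16 + 95 min = 18:51.
Shipping prep starts at 18:51 − 136 min = 16:35.
The QC check starts at 16:35 − 312 min = 11:23.
Assembly starts at 11:23 + 192 min = 14:35.
Shipping prep starts at 16:35 and assembly starts at 14:35, so assembly is first.

assembly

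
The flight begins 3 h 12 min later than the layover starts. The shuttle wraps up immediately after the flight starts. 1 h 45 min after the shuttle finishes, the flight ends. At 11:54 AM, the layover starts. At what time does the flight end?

4:51 PM

The flight starts at 11:54 AM + 192 min = 3:06 PM.
So the shuttle ends at 3:06 PM.
The flight ends at 3:06 PM + 105 min = 4:51 PM.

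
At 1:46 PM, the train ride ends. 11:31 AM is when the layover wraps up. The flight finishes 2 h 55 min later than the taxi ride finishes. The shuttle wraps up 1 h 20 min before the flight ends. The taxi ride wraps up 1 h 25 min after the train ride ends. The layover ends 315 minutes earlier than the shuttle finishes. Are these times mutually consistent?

Yes

The taxi ride ends at 1:46 PM + 85 min = 3:11 PM.
The flight ends at 3:11 PM + 175 min = 6:06 PM.
The shuttle ends at 6:06 PM − 80 min = 4:46 PM.
The layover ends at 4:46 PM − 315 min = 11:31 AM.
That matches the stated 11:31 AM, so the schedule is consistent.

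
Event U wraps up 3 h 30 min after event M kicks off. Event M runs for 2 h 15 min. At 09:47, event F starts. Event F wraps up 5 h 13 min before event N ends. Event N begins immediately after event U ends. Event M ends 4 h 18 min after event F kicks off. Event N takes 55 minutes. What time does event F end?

Event M ends at 09:47 + 258 min = 14:05.
Event M starts at 14:05 − 135 min = 11:50.
Event U ends at 11:50 + 210 min = 15:20.
So event N starts at 15:20.
Event N ends at 15:20 + 55 min = 16:15.
Event F ends at 16:15 − 313 min = 11:02.

11:02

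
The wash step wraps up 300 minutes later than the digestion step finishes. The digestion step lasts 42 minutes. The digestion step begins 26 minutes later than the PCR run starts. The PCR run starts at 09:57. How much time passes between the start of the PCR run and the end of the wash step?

6 h 8 min

The digestion step starts at 09:57 + 26 min = 10:23.
The digestion step ends at 10:23 + 42 min = 11:05.
The wash step ends at 11:05 + 300 min = 16:05.
From 09:57 to 16:05 is 6 h 8 min.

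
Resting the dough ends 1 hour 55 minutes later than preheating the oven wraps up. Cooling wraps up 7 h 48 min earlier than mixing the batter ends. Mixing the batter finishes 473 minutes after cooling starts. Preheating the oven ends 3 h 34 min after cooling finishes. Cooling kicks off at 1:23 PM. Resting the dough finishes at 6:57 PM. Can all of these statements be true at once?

Mixing the batter ends at 1:23 PM + 473 min = 9:16 PM.
Cooling ends at 9:16 PM − 468 min = 1:28 PM.
Preheating the oven ends at 1:28 PM + 214 min = 5:02 PM.
Resting the dough ends at 5:02 PM + 115 min = 6:57 PM.
That matches the stated 6:57 PM, so the schedule is consistent.

Yes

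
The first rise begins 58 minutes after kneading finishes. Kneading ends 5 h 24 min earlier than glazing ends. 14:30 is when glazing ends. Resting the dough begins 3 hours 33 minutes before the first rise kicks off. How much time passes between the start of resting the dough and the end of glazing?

479 minutes

Kneading ends at 14:30 − 324 min = 09:06.
The first rise starts at 09:06 + 58 min = 10:04.
Resting the dough starts at 10:04 − 213 min = 06:31.
From 06:31 to 14:30 is 479 minutes.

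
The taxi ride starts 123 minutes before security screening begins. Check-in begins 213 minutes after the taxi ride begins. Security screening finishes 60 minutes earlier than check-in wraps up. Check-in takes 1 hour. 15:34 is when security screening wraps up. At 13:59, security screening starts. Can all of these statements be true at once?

The taxi ride starts at 13:59 − 123 min = 11:56.
Check-in starts at 11:56 + 213 min = 15:29.
Check-in ends at 15:29 + 60 min = 16:29.
Security screening ends at 16:29 − 60 min = 15:29.
But security screening is also said to end at 15:34 — a 5-minute conflict.

No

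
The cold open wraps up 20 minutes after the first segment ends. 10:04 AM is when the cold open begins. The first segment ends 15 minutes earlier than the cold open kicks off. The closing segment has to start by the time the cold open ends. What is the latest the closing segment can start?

The first segment ends at 10:04 AM − 15 min = 9:49 AM.
The cold open ends at 9:49 AM + 20 min = 10:09 AM.
The closing segment is bounded by the cold open, so the latest it can start is 10:09 AM.

10:09 AM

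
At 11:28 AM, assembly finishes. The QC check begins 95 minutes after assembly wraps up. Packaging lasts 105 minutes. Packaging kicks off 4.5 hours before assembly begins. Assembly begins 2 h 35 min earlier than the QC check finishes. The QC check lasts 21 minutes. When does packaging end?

The QC check starts at 11:28 AM + 95 min = 1:03 PM.
The QC check ends at 1:03 PM + 21 min = 1:24 PM.
Assembly starts at 1:24 PM − 155 min = 10:49 AM.
Packaging starts at 10:49 AM − 270 min = 6:19 AM.
Packaging ends at 6:19 AM + 105 min = 8:04 AM.

8:04 AM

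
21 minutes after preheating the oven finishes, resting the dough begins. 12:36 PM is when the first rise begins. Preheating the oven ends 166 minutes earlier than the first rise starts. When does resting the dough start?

10:11 AM

Preheating the oven ends at 12:36 PM − 166 min = 9:50 AM.
Resting the dough starts at 9:50 AM + 21 min = 10:11 AM.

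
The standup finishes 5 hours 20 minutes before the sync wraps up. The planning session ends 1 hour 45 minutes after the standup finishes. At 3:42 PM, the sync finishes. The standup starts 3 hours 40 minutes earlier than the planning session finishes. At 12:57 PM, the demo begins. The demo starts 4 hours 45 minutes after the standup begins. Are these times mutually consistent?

The standup ends at 3:42 PM − 320 min = 10:22 AM.
The planning session ends at 10:22 AM + 105 min = 12:07 PM.
The standup starts at 12:07 PM − 220 min = 8:27 AM.
The demo starts at 8:27 AM + 285 min = 1:12 PM.
But the demo is also said to start at 12:57 PM — a 15-minute conflict.

No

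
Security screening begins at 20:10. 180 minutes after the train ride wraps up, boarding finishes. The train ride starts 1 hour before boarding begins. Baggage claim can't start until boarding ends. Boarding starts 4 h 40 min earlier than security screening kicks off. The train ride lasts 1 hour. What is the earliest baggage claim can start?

18:30

Boarding starts at 20:10 − 280 min = 15:30.
The train ride starts at 15:30 − 60 min = 14:30.
The train ride ends at 14:30 + 60 min = 15:30.
Boarding ends at 15:30 + 180 min = 18:30.
Baggage claim is bounded by boarding, so the earliest it can start is 18:30.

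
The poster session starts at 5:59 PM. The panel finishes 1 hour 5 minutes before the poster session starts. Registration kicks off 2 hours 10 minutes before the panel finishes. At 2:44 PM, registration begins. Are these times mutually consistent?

Yes

The panel ends at 5:59 PM − 65 min = 4:54 PM.
Registration starts at 4:54 PM − 130 min = 2:44 PM.
That matches the stated 2:44 PM, so the schedule is consistent.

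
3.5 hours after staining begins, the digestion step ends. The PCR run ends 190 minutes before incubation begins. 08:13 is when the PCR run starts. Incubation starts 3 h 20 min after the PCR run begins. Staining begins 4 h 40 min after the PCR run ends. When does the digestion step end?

Incubation starts at 08:13 + 200 min = 11:33.
The PCR run ends at 11:33 − 190 min = 08:23.
Staining starts at 08:23 + 280 min = 13:03.
The digestion step ends at 13:03 + 210 min = 16:33.

16:33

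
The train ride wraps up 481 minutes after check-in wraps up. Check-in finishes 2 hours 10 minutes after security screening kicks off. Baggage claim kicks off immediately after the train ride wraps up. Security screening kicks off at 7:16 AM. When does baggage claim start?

5:27 PM

Check-in ends at 7:16 AM + 130 min = 9:26 AM.
The train ride ends at 9:26 AM + 481 min = 5:27 PM.
So baggage claim starts at 5:27 PM.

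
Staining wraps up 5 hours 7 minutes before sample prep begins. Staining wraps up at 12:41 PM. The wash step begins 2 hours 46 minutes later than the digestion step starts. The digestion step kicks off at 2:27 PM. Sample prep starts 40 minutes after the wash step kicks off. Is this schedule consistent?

The wash step starts at 2:27 PM + 166 min = 5:13 PM.
Sample prep starts at 5:13 PM + 40 min = 5:53 PM.
Staining ends at 5:53 PM − 307 min = 12:46 PM.
But staining is also said to end at 12:41 PM — a 5-minute conflict.

No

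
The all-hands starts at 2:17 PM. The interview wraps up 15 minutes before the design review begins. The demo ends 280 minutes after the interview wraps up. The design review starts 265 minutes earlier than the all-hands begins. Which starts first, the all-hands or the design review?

the design review

The design review starts at 2:17 PM − 265 min = 9:52 AM.
The all-hands starts at 2:17 PM and the design review starts at 9:52 AM, so the design review is first.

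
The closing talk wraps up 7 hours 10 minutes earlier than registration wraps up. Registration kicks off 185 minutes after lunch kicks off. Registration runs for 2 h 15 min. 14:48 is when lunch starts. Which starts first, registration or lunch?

lunch

Registration starts at 14:48 + 185 min = 17:53.
Registration starts at 17:53 and lunch starts at 14:48, so lunch is first.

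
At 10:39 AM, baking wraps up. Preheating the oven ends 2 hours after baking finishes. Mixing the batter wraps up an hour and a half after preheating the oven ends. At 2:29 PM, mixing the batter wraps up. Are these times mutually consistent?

No

Preheating the oven ends at 10:39 AM + 120 min = 12:39 PM.
Mixing the batter ends at 12:39 PM + 90 min = 2:09 PM.
But mixing the batter is also said to end at 2:29 PM — a 20-minute conflict.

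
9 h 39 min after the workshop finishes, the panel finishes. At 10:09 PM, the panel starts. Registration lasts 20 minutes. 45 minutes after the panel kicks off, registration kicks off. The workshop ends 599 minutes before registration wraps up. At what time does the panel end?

10:54 PM

Registration starts at 10:09 PM + 45 min = 10:54 PM.
Registration ends at 10:54 PM + 20 min = 11:14 PM.
The workshop ends at 11:14 PM − 599 min = 1:15 PM.
The panel ends at 1:15 PM + 579 min = 10:54 PM.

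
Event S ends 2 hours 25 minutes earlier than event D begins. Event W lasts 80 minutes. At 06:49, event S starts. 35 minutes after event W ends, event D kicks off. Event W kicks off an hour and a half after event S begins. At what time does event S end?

07:49

Event W starts at 06:49 + 90 min = 08:19.
Event W ends at 08:19 + 80 min = 09:39.
Event D starts at 09:39 + 35 min = 10:14.
Event S ends at 10:14 − 145 min = 07:49.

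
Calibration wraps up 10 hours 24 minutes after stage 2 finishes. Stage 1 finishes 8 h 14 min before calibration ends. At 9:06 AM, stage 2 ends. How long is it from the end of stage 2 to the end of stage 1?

2 h 10 min

Calibration ends at 9:06 AM + 624 min = 7:30 PM.
Stage 1 ends at 7:30 PM − 494 min = 11:16 AM.
From 9:06 AM to 11:16 AM is 2 h 10 min.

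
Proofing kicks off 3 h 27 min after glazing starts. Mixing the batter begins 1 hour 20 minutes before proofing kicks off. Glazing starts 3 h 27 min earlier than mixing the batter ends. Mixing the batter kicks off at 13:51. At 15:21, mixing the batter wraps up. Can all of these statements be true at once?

No

Glazing starts at 15:21 − 207 min = 11:54.
Proofing starts at 11:54 + 207 min = 15:21.
Mixing the batter starts at 15:21 − 80 min = 14:01.
But mixing the batter is also said to start at 13:51 — a 10-minute conflict.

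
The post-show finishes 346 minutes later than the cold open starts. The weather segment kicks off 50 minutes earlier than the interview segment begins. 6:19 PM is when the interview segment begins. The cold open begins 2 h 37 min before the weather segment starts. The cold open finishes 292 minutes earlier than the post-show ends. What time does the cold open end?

3:46 PM

The weather segment starts at 6:19 PM − 50 min = 5:29 PM.
The cold open starts at 5:29 PM − 157 min = 2:52 PM.
The post-show ends at 2:52 PM + 346 min = 8:38 PM.
The cold open ends at 8:38 PM − 292 min = 3:46 PM.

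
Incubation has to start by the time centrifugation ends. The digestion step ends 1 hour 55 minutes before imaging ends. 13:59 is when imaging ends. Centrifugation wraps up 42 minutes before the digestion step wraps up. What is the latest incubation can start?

The digestion step ends at 13:59 − 115 min = 12:04.
Centrifugation ends at 12:04 − 42 min = 11:22.
Incubation is bounded by centrifugation, so the latest it can start is 11:22.

11:22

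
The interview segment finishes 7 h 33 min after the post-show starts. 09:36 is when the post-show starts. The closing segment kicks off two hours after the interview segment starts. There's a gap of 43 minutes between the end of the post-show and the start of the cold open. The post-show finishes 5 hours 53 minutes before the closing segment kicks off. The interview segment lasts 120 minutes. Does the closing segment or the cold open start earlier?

The interview segment ends at 09:36 + 453 min = 17:09.
The interview segment starts at 17:09 − 120 min = 15:09.
The closing segment starts at 15:09 + 120 min = 17:09.
The post-show ends at 17:09 − 353 min = 11:16.
The cold open starts at 11:16 + 43 min = 11:59.
The closing segment starts at 17:09 and the cold open starts at 11:59, so the cold open is first.

the cold open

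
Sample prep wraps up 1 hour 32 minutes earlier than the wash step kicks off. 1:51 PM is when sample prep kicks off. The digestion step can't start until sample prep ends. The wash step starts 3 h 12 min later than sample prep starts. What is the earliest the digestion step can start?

The wash step starts at 1:51 PM + 192 min = 5:03 PM.
Sample prep ends at 5:03 PM − 92 min = 3:31 PM.
The digestion step is bounded by sample prep, so the earliest it can start is 3:31 PM.

3:31 PM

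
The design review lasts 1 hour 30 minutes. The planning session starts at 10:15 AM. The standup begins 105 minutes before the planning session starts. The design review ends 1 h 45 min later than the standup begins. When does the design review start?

8:45 AM

The standup starts at 10:15 AM − 105 min = 8:30 AM.
The design review ends at 8:30 AM + 105 min = 10:15 AM.
The design review starts at 10:15 AM − 90 min = 8:45 AM.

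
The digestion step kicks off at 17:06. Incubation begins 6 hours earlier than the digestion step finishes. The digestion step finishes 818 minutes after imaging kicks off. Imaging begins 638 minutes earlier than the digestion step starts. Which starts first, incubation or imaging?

imaging

Imaging starts at 17:06 − 638 min = 06:28.
The digestion step ends at 06:28 + 818 min = 20:06.
Incubation starts at 20:06 − 360 min = 14:06.
Incubation starts at 14:06 and imaging starts at 06:28, so imaging is first.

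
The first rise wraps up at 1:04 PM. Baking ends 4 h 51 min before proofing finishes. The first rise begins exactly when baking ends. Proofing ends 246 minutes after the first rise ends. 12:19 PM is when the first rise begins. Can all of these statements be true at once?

Yes

Proofing ends at 1:04 PM + 246 min = 5:10 PM.
Baking ends at 5:10 PM − 291 min = 12:19 PM.
So the first rise starts at 12:19 PM.
That matches the stated 12:19 PM, so the schedule is consistent.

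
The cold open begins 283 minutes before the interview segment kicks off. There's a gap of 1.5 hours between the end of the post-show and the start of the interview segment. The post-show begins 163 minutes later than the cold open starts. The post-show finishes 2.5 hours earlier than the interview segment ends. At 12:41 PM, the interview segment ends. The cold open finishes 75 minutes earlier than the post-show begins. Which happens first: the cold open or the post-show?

The post-show ends at 12:41 PM − 150 min = 10:11 AM.
The interview segment starts at 10:11 AM + 90 min = 11:41 AM.
The cold open starts at 11:41 AM − 283 min = 6:58 AM.
The post-show starts at 6:58 AM + 163 min = 9:41 AM.
The cold open starts at 6:58 AM and the post-show starts at 9:41 AM, so the cold open is first.

the cold open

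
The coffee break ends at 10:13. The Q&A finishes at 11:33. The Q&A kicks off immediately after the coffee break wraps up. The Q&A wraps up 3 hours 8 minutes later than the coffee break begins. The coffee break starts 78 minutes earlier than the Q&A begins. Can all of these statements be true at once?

The Q&A starts at 10:13.
The coffee break starts at 10:13 − 78 min = 08:55.
The Q&A ends at 08:55 + 188 min = 12:03.
But the Q&A is also said to end at 11:33 — a 30-minute conflict.

No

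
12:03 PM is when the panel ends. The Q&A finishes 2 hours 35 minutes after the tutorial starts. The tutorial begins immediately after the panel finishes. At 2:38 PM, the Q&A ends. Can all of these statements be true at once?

The tutorial starts at 12:03 PM.
The Q&A ends at 12:03 PM + 155 min = 2:38 PM.
That matches the stated 2:38 PM, so the schedule is consistent.

Yes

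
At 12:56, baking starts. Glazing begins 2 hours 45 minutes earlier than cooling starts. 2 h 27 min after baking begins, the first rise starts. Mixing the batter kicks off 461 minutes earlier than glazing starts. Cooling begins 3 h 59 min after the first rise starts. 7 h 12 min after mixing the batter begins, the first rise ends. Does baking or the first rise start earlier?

baking

The first rise starts at 12:56 + 147 min = 15:23.
Baking starts at 12:56 and the first rise starts at 15:23, so baking is first.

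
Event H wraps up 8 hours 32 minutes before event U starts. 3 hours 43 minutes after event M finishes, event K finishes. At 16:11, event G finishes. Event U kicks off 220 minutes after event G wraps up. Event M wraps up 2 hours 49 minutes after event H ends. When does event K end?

Event U starts at 16:11 + 220 min = 19:51.
Event H ends at 19:51 − 512 min = 11:19.
Event M ends at 11:19 + 169 min = 14:08.
Event K ends at 14:08 + 223 min = 17:51.

17:51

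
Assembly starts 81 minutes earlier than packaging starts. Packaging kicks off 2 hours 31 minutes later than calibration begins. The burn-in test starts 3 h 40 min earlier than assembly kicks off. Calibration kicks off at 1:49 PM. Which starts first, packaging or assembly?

assembly

Packaging starts at 1:49 PM + 151 min = 4:20 PM.
Assembly starts at 4:20 PM − 81 min = 2:59 PM.
Packaging starts at 4:20 PM and assembly starts at 2:59 PM, so assembly is first.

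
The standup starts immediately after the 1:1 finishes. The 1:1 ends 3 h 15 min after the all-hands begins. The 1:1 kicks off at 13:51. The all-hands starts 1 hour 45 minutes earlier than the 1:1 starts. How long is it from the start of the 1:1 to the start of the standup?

90 minutes

The all-hands starts at 13:51 − 105 min = 12:06.
The 1:1 ends at 12:06 + 195 min = 15:21.
So the standup starts at 15:21.
From 13:51 to 15:21 is 90 minutes.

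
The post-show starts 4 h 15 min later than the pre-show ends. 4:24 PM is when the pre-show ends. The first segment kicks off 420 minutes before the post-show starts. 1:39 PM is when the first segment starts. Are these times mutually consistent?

Yes

The post-show starts at 4:24 PM + 255 min = 8:39 PM.
The first segment starts at 8:39 PM − 420 min = 1:39 PM.
That matches the stated 1:39 PM, so the schedule is consistent.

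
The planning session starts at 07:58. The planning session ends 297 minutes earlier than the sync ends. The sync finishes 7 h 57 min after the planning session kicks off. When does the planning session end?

10:58

The sync ends at 07:58 + 477 min = 15:55.
The planning session ends at 15:55 − 297 min = 10:58.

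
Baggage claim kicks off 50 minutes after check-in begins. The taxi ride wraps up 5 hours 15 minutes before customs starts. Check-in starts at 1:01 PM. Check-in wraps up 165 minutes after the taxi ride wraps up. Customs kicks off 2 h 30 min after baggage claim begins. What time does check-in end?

Baggage claim starts at 1:01 PM + 50 min = 1:51 PM.
Customs starts at 1:51 PM + 150 min = 4:21 PM.
The taxi ride ends at 4:21 PM − 315 min = 11:06 AM.
Check-in ends at 11:06 AM + 165 min = 1:51 PM.

1:51 PM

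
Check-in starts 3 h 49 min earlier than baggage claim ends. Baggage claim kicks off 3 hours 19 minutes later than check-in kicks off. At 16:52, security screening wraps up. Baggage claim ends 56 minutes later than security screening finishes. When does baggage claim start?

Baggage claim ends at 16:52 + 56 min = 17:48.
Check-in starts at 17:48 − 229 min = 13:59.
Baggage claim starts at 13:59 + 199 min = 17:18.

17:18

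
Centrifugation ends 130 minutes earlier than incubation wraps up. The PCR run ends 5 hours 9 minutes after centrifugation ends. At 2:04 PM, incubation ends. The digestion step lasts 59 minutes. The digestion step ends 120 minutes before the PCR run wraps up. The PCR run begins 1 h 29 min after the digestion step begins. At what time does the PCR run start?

Centrifugation ends at 2:04 PM − 130 min = 11:54 AM.
The PCR run ends at 11:54 AM + 309 min = 5:03 PM.
The digestion step ends at 5:03 PM − 120 min = 3:03 PM.
The digestion step starts at 3:03 PM − 59 min = 2:04 PM.
The PCR run starts at 2:04 PM + 89 min = 3:33 PM.

3:33 PM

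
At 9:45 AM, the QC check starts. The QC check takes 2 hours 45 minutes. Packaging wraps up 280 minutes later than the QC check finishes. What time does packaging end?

The QC check ends at 9:45 AM + 165 min = 12:30 PM.
Packaging ends at 12:30 PM + 280 min = 5:10 PM.

5:10 PM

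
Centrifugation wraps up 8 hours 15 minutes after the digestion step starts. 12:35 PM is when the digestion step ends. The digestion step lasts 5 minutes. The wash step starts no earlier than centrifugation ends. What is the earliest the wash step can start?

The digestion step starts at 12:35 PM − 5 min = 12:30 PM.
Centrifugation ends at 12:30 PM + 495 min = 8:45 PM.
The wash step is bounded by centrifugation, so the earliest it can start is 8:45 PM.

8:45 PM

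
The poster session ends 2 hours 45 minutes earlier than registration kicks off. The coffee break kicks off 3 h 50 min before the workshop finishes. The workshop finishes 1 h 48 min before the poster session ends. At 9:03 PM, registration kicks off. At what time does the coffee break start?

12:40 PM

The poster session ends at 9:03 PM − 165 min = 6:18 PM.
The workshop ends at 6:18 PM − 108 min = 4:30 PM.
The coffee break starts at 4:30 PM − 230 min = 12:40 PM.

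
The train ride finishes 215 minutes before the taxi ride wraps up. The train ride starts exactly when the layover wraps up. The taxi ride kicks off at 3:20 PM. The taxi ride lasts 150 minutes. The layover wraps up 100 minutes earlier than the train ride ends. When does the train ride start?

12:35 PM

The taxi ride ends at 3:20 PM + 150 min = 5:50 PM.
The train ride ends at 5:50 PM − 215 min = 2:15 PM.
The layover ends at 2:15 PM − 100 min = 12:35 PM.
So the train ride starts at 12:35 PM.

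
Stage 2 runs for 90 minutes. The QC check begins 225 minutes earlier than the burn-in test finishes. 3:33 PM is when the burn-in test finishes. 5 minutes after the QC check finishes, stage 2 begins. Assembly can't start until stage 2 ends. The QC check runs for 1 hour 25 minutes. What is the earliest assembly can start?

The QC check starts at 3:33 PM − 225 min = 11:48 AM.
The QC check ends at 11:48 AM + 85 min = 1:13 PM.
Stage 2 starts at 1:13 PM + 5 min = 1:18 PM.
Stage 2 ends at 1:18 PM + 90 min = 2:48 PM.
Assembly is bounded by stage 2, so the earliest it can start is 2:48 PM.

2:48 PM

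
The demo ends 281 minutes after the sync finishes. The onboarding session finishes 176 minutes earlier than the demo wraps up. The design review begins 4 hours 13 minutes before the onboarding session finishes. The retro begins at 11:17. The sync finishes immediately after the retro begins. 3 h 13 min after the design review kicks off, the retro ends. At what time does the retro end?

12:02

The sync ends at 11:17.
The demo ends at 11:17 + 281 min = 15:58.
The onboarding session ends at 15:58 − 176 min = 13:02.
The design review starts at 13:02 − 253 min = 08:49.
The retro ends at 08:49 + 193 min = 12:02.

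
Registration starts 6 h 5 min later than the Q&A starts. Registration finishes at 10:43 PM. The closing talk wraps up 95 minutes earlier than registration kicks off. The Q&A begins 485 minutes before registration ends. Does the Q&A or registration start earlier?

The Q&A starts at 10:43 PM − 485 min = 2:38 PM.
Registration starts at 2:38 PM + 365 min = 8:43 PM.
The Q&A starts at 2:38 PM and registration starts at 8:43 PM, so the Q&A is first.

the Q&A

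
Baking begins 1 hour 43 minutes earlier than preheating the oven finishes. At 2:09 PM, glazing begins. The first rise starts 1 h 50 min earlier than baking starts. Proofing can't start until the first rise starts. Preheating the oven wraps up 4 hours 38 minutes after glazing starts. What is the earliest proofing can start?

Preheating the oven ends at 2:09 PM + 278 min = 6:47 PM.
Baking starts at 6:47 PM − 103 min = 5:04 PM.
The first rise starts at 5:04 PM − 110 min = 3:14 PM.
Proofing is bounded by the first rise, so the earliest it can start is 3:14 PM.

3:14 PM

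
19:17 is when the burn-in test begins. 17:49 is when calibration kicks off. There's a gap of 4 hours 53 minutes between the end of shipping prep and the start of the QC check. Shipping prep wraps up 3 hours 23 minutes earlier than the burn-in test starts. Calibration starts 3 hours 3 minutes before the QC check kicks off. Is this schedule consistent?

No

Shipping prep ends at 19:17 − 203 min = 15:54.
The QC check starts at 15:54 + 293 min = 20:47.
Calibration starts at 20:47 − 183 min = 17:44.
But calibration is also said to start at 17:49 — a 5-minute conflict.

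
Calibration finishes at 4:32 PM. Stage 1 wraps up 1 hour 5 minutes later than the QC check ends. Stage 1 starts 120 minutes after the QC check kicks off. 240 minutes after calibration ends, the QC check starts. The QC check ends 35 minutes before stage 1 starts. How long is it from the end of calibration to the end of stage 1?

The QC check starts at 4:32 PM + 240 min = 8:32 PM.
Stage 1 starts at 8:32 PM + 120 min = 10:32 PM.
The QC check ends at 10:32 PM − 35 min = 9:57 PM.
Stage 1 ends at 9:57 PM + 65 min = 11:02 PM.
From 4:32 PM to 11:02 PM is 390 minutes.

390 minutes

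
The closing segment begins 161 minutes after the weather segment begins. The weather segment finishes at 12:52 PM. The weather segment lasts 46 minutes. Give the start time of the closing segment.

2:47 PM

The weather segment starts at 12:52 PM − 46 min = 12:06 PM.
The closing segment starts at 12:06 PM + 161 min = 2:47 PM.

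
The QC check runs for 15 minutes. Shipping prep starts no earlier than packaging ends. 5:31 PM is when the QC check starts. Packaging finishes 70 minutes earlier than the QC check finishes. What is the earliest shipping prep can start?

4:36 PM

The QC check ends at 5:31 PM + 15 min = 5:46 PM.
Packaging ends at 5:46 PM − 70 min = 4:36 PM.
Shipping prep is bounded by packaging, so the earliest it can start is 4:36 PM.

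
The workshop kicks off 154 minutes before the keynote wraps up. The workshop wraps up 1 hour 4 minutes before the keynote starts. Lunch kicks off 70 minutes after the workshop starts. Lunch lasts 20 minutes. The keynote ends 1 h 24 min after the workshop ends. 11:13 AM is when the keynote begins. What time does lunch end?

10:29 AM

The workshop ends at 11:13 AM − 64 min = 10:09 AM.
The keynote ends at 10:09 AM + 84 min = 11:33 AM.
The workshop starts at 11:33 AM − 154 min = 8:59 AM.
Lunch starts at 8:59 AM + 70 min = 10:09 AM.
Lunch ends at 10:09 AM + 20 min = 10:29 AM.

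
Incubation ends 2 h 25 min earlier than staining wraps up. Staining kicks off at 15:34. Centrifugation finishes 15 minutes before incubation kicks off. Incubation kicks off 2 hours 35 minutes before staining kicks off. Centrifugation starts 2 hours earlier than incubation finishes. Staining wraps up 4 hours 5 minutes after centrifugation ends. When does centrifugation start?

12:24

Incubation starts at 15:34 − 155 min = 12:59.
Centrifugation ends at 12:59 − 15 min = 12:44.
Staining ends at 12:44 + 245 min = 16:49.
Incubation ends at 16:49 − 145 min = 14:24.
Centrifugation starts at 14:24 − 120 min = 12:24.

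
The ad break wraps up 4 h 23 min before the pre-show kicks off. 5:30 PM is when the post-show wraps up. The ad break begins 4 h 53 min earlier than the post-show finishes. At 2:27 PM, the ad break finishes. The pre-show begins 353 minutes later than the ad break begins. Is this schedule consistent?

The ad break starts at 5:30 PM − 293 min = 12:37 PM.
The pre-show starts at 12:37 PM + 353 min = 6:30 PM.
The ad break ends at 6:30 PM − 263 min = 2:07 PM.
But the ad break is also said to end at 2:27 PM — a 20-minute conflict.

No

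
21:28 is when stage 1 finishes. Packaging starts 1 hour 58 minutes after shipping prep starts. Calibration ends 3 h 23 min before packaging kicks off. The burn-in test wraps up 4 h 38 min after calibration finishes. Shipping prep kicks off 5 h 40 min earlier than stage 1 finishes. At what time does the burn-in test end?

Shipping prep starts at 21:28 − 340 min = 15:48.
Packaging starts at 15:48 + 118 min = 17:46.
Calibration ends at 17:46 − 203 min = 14:23.
The burn-in test ends at 14:23 + 278 min = 19:01.

19:01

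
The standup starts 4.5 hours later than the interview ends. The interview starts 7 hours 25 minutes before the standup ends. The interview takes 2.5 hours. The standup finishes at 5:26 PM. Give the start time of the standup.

5:01 PM

The interview starts at 5:26 PM − 445 min = 10:01 AM.
The interview ends at 10:01 AM + 150 min = 12:31 PM.
The standup starts at 12:31 PM + 270 min = 5:01 PM.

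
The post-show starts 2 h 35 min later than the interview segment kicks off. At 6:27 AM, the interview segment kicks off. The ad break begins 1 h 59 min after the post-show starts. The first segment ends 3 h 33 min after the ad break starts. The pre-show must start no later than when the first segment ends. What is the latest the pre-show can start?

2:34 PM

The post-show starts at 6:27 AM + 155 min = 9:02 AM.
The ad break starts at 9:02 AM + 119 min = 11:01 AM.
The first segment ends at 11:01 AM + 213 min = 2:34 PM.
The pre-show is bounded by the first segment, so the latest it can start is 2:34 PM.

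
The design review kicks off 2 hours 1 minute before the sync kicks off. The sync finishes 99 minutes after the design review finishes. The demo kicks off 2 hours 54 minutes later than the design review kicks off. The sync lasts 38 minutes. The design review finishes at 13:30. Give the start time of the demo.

15:24

The sync ends at 13:30 + 99 min = 15:09.
The sync starts at 15:09 − 38 min = 14:31.
The design review starts at 14:31 − 121 min = 12:30.
The demo starts at 12:30 + 174 min = 15:24.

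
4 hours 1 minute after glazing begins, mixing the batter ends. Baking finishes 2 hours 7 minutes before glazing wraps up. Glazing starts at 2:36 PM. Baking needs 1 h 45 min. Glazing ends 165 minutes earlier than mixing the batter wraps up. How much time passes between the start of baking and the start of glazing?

156 minutes

Mixing the batter ends at 2:36 PM + 241 min = 6:37 PM.
Glazing ends at 6:37 PM − 165 min = 3:52 PM.
Baking ends at 3:52 PM − 127 min = 1:45 PM.
Baking starts at 1:45 PM − 105 min = 12:00 PM.
From 12:00 PM to 2:36 PM is 156 minutes.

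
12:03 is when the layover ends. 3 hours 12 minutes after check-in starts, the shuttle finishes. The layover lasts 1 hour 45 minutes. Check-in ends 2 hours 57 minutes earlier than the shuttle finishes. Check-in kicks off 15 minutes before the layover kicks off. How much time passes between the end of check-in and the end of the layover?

105 minutes

The layover starts at 12:03 − 105 min = 10:18.
Check-in starts at 10:18 − 15 min = 10:03.
The shuttle ends at 10:03 + 192 min = 13:15.
Check-in ends at 13:15 − 177 min = 10:18.
From 10:18 to 12:03 is 105 minutes.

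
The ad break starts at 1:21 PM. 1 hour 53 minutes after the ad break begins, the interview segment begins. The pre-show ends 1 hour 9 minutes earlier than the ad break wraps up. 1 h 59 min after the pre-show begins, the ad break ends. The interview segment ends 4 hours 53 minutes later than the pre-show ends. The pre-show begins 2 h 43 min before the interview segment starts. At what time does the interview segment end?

6:14 PM

The interview segment starts at 1:21 PM + 113 min = 3:14 PM.
The pre-show starts at 3:14 PM − 163 min = 12:31 PM.
The ad break ends at 12:31 PM + 119 min = 2:30 PM.
The pre-show ends at 2:30 PM − 69 min = 1:21 PM.
The interview segment ends at 1:21 PM + 293 min = 6:14 PM.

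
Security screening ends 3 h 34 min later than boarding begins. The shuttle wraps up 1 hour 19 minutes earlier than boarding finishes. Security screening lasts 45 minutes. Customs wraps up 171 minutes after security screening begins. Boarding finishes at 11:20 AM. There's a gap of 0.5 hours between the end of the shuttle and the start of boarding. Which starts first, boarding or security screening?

The shuttle ends at 11:20 AM − 79 min = 10:01 AM.
Boarding starts at 10:01 AM + 30 min = 10:31 AM.
Security screening ends at 10:31 AM + 214 min = 2:05 PM.
Security screening starts at 2:05 PM − 45 min = 1:20 PM.
Boarding starts at 10:31 AM and security screening starts at 1:20 PM, so boarding is first.

boarding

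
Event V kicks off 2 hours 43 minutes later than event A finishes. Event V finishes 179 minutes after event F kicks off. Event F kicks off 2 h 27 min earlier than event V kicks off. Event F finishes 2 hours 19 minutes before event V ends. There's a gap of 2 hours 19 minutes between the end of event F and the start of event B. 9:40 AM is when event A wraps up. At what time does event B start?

12:55 PM

Event V starts at 9:40 AM + 163 min = 12:23 PM.
Event F starts at 12:23 PM − 147 min = 9:56 AM.
Event V ends at 9:56 AM + 179 min = 12:55 PM.
Event F ends at 12:55 PM − 139 min = 10:36 AM.
Event B starts at 10:36 AM + 139 min = 12:55 PM.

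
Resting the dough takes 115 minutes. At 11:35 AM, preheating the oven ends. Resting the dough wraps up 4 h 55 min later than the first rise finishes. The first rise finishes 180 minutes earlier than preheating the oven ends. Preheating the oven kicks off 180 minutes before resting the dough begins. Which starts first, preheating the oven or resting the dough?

preheating the oven

The first rise ends at 11:35 AM − 180 min = 8:35 AM.
Resting the dough ends at 8:35 AM + 295 min = 1:30 PM.
Resting the dough starts at 1:30 PM − 115 min = 11:35 AM.
Preheating the oven starts at 11:35 AM − 180 min = 8:35 AM.
Preheating the oven starts at 8:35 AM and resting the dough starts at 11:35 AM, so preheating the oven is first.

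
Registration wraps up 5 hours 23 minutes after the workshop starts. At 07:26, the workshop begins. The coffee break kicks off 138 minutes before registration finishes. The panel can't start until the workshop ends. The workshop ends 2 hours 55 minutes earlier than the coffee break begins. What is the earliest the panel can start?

07:36

Registration ends at 07:26 + 323 min = 12:49.
The coffee break starts at 12:49 − 138 min = 10:31.
The workshop ends at 10:31 − 175 min = 07:36.
The panel is bounded by the workshop, so the earliest it can start is 07:36.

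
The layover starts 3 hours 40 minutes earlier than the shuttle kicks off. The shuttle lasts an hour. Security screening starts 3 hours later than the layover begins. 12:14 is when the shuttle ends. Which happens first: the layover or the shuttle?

The shuttle starts at 12:14 − 60 min = 11:14.
The layover starts at 11:14 − 220 min = 07:34.
The layover starts at 07:34 and the shuttle starts at 11:14, so the layover is first.

the layover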